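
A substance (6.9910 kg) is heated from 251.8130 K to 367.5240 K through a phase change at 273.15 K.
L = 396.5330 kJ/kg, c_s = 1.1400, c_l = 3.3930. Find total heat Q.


Q1 (sensible, solid) = 6.9910 * 1.1400 * 21.3370 = 170.0503 kJ
Q2 (latent) = 6.9910 * 396.5330 = 2772.1622 kJ
Q3 (sensible, liquid) = 6.9910 * 3.3930 * 94.3740 = 2238.5950 kJ
Q_total = 5180.8075 kJ

5180.8075 kJ


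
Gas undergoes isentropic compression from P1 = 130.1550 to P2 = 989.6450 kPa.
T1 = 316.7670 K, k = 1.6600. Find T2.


(k-1)/k = 0.3976
(P2/P1)^exp = 2.2402
T2 = 316.7670 * 2.2402 = 709.6177 K

709.6177 K


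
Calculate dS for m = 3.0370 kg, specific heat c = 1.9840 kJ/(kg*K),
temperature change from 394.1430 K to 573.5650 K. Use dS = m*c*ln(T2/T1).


T2/T1 = 1.4552
ln(T2/T1) = 0.3752
dS = 3.0370 * 1.9840 * 0.3752 = 2.2605 kJ/K

2.2605 kJ/K


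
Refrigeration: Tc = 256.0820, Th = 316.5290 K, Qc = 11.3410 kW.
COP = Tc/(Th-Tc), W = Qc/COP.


COP = 256.0820 / 60.4470 = 4.2365
W = 11.3410 / 4.2365 = 2.6770 kW

COP = 4.2365, W = 2.6770 kW


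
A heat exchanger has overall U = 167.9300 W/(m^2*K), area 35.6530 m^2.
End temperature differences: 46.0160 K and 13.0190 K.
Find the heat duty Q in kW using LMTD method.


LMTD = 26.1346 K
Q = 167.9300 * 35.6530 * 26.1346 = 156473.2661 W = 156.4733 kW

156.4733 kW


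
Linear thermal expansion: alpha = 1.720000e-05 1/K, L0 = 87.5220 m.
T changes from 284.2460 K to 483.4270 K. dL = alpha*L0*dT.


dT = 199.1810 K
dL = 1.720000e-05 * 87.5220 * 199.1810 = 0.299843 m
L_final = 87.821843 m

dL = 0.299843 m


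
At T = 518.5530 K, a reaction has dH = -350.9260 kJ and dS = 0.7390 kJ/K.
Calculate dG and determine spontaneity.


T*dS = 518.5530 * 0.7390 = 383.2107 kJ
dG = -350.9260 - 383.2107 = -734.1367 kJ (spontaneous)

dG = -734.1367 kJ, spontaneous


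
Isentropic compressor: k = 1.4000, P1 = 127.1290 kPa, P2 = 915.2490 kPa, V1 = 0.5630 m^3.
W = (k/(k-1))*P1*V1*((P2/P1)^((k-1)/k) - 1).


(k-1)/k = 0.2857
(P2/P1)^exp = 1.7577
W = 3.5000 * 127.1290 * 0.5630 * (1.7577 - 1) = 189.8062 kJ

189.8062 kJ


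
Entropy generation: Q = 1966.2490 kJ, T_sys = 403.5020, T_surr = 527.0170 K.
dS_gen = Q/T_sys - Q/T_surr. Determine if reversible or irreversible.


dS_sys = 1966.2490/403.5020 = 4.8730 kJ/K
dS_surr = -1966.2490/527.0170 = -3.7309 kJ/K
dS_gen = 4.8730 - 3.7309 = 1.1421 kJ/K (irreversible)

dS_gen = 1.1421 kJ/K, irreversible


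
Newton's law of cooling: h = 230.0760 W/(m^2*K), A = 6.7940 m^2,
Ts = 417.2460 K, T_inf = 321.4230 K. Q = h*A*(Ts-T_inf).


dT = 95.8230 K
Q = 230.0760 * 6.7940 * 95.8230 = 149784.4139 W

149784.4139 W


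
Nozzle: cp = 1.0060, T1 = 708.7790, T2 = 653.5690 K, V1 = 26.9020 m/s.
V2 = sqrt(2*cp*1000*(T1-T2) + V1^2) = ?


dT = 55.2100 K
2*cp*1000*dT = 111082.5200
V1^2 = 723.7176
V2 = sqrt(111806.2376) = 334.3744 m/s

334.3744 m/s


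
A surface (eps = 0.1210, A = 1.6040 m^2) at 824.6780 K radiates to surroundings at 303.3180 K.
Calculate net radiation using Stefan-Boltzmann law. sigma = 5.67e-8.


T^4 = 4.6253e+11
Tsurr^4 = 8.4643e+09
Q = 0.1210 * 5.67e-8 * 1.6040 * 4.5406e+11 = 4996.7675 W

4996.7675 W


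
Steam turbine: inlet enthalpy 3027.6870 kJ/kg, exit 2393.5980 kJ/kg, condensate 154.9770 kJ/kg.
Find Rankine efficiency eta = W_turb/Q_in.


W = 634.0890 kJ/kg
Q_in = 2872.7100 kJ/kg
eta = 0.2207 = 22.0729%

eta = 22.0729%


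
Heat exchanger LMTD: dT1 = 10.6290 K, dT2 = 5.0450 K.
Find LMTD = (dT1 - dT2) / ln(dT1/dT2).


dT1/dT2 = 2.1068
ln(dT1/dT2) = 0.7452
LMTD = 5.5840 / 0.7452 = 7.4934 K

7.4934 K


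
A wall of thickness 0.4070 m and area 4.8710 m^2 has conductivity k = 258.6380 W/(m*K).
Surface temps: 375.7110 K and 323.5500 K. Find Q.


dT = 52.1610 K
Q = 258.6380 * 4.8710 * 52.1610 / 0.4070 = 161458.8900 W

161458.8900 W


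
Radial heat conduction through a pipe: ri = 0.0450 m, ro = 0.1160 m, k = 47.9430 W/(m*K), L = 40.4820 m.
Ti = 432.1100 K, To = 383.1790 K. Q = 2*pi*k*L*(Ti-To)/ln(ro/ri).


dT = 48.9310 K
ln(ro/ri) = 0.9469
Q = 2*pi*47.9430*40.4820*48.9310 / 0.9469 = 630136.0193 W

630136.0193 W


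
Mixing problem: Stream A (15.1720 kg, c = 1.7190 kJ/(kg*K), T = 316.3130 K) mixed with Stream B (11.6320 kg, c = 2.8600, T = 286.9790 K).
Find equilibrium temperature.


num = 17796.7340
den = 59.3482
Tf = 299.8699 K

299.8699 K


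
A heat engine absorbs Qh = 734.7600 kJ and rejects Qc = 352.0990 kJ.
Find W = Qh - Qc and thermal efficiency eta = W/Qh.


W = 734.7600 - 352.0990 = 382.6610 kJ
eta = 382.6610 / 734.7600 = 0.5208 = 52.0797%

W = 382.6610 kJ, eta = 52.0797%


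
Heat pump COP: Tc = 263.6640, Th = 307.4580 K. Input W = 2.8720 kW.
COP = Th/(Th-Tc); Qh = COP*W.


COP = 307.4580 / 43.7940 = 7.0206
Qh = 7.0206 * 2.8720 = 20.1630 kW

COP = 7.0206, Qh = 20.1630 kW


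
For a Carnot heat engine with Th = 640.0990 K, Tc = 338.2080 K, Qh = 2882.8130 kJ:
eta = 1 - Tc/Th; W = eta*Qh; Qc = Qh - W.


eta = 1 - 338.2080/640.0990 = 0.4716
W = 0.4716 * 2882.8130 = 1359.6261 kJ
Qc = 2882.8130 - 1359.6261 = 1523.1869 kJ

eta = 47.1632%, W = 1359.6261 kJ, Qc = 1523.1869 kJ


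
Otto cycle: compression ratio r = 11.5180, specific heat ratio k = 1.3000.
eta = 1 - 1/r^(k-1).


r^(k-1) = 2.0817
eta = 1 - 1/2.0817 = 0.5196 = 51.9618%

51.9618%


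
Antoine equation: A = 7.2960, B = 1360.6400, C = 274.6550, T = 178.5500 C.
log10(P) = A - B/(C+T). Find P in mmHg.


C+T = 453.2050
B/(C+T) = 3.0023
log10(P) = 7.2960 - 3.0023 = 4.2937
P = 10^4.2937 = 19667.0096 mmHg

19667.0096 mmHg


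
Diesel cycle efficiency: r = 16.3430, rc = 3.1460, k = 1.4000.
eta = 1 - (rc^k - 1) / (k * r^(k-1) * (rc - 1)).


r^(k-1) = 3.0573
rc^k = 4.9758
eta = 0.5672 = 56.7154%

56.7154%


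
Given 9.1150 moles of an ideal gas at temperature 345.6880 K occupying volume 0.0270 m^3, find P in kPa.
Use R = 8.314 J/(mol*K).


P = nRT/V = 9.1150 * 8.314 * 345.6880 / 0.0270
= 26196.9660 / 0.0270 = 970258.0015 Pa = 970.2580 kPa

970.2580 kPa


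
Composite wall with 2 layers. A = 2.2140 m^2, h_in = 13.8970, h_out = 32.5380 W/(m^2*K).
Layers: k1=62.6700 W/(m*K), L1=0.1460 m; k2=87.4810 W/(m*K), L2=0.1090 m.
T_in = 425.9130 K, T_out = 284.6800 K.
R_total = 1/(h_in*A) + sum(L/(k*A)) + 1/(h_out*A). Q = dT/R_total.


R_conv_in = 1/(13.8970*2.2140) = 0.0325
R_1 = 0.1460/(62.6700*2.2140) = 0.0011
R_2 = 0.1090/(87.4810*2.2140) = 0.0006
R_conv_out = 1/(32.5380*2.2140) = 0.0139
R_total = 0.0480 K/W
Q = 141.2330 / 0.0480 = 2942.4948 W

R_total = 0.0480 K/W, Q = 2942.4948 W


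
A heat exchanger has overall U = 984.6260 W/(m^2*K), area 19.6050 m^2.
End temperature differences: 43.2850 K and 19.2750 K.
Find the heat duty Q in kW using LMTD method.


LMTD = 29.6787 K
Q = 984.6260 * 19.6050 * 29.6787 = 572905.8658 W = 572.9059 kW

572.9059 kW


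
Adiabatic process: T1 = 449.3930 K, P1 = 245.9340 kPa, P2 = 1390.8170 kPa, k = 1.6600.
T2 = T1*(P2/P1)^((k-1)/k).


(k-1)/k = 0.3976
(P2/P1)^exp = 1.9914
T2 = 449.3930 * 1.9914 = 894.9396 K

894.9396 K


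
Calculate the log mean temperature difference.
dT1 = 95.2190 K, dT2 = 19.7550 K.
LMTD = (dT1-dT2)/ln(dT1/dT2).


dT1/dT2 = 4.8200
ln(dT1/dT2) = 1.5728
LMTD = 75.4640 / 1.5728 = 47.9815 K

47.9815 K


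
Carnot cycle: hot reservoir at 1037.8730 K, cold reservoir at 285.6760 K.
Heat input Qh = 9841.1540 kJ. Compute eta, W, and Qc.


eta = 1 - 285.6760/1037.8730 = 0.7247
W = 0.7247 * 9841.1540 = 7132.3625 kJ
Qc = 9841.1540 - 7132.3625 = 2708.7915 kJ

eta = 72.4749%, W = 7132.3625 kJ, Qc = 2708.7915 kJ


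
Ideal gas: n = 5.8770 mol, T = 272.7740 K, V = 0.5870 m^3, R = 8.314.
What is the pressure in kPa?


P = nRT/V = 5.8770 * 8.314 * 272.7740 / 0.5870
= 13328.1135 / 0.5870 = 22705.4745 Pa = 22.7055 kPa

22.7055 kPa


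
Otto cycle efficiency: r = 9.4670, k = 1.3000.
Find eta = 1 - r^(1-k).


r^(k-1) = 1.9627
eta = 1 - 1/1.9627 = 0.4905 = 49.0509%

49.0509%


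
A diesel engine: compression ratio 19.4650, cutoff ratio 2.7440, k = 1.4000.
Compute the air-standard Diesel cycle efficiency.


r^(k-1) = 3.2787
rc^k = 4.1090
eta = 0.6116 = 61.1629%

61.1629%


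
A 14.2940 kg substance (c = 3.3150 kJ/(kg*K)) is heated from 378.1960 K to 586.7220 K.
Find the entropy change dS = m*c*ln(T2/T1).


T2/T1 = 1.5514
ln(T2/T1) = 0.4391
dS = 14.2940 * 3.3150 * 0.4391 = 20.8084 kJ/K

20.8084 kJ/K


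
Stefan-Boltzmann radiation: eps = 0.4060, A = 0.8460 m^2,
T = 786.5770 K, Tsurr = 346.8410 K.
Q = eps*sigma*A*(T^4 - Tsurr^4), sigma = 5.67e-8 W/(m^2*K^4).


T^4 = 3.8279e+11
Tsurr^4 = 1.4472e+10
Q = 0.4060 * 5.67e-8 * 0.8460 * 3.6832e+11 = 7173.1057 W

7173.1057 W


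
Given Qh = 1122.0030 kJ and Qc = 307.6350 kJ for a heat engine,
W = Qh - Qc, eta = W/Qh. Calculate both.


W = 1122.0030 - 307.6350 = 814.3680 kJ
eta = 814.3680 / 1122.0030 = 0.7258 = 72.5816%

W = 814.3680 kJ, eta = 72.5816%


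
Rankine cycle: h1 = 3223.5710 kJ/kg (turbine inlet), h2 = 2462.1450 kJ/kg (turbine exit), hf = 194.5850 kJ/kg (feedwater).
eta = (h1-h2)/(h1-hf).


W = 761.4260 kJ/kg
Q_in = 3028.9860 kJ/kg
eta = 0.2514 = 25.1380%

eta = 25.1380%


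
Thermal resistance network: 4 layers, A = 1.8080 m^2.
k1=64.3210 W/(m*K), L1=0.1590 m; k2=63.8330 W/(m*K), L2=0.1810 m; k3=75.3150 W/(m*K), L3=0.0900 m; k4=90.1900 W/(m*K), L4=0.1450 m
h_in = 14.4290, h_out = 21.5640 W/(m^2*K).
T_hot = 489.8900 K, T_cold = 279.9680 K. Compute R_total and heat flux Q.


R_conv_in = 1/(14.4290*1.8080) = 0.0383
R_1 = 0.1590/(64.3210*1.8080) = 0.0014
R_2 = 0.1810/(63.8330*1.8080) = 0.0016
R_3 = 0.0900/(75.3150*1.8080) = 0.0007
R_4 = 0.1450/(90.1900*1.8080) = 0.0009
R_conv_out = 1/(21.5640*1.8080) = 0.0256
R_total = 0.0685 K/W
Q = 209.9220 / 0.0685 = 3066.0239 W

R_total = 0.0685 K/W, Q = 3066.0239 W


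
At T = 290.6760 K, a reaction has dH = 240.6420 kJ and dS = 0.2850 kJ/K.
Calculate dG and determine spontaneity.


T*dS = 290.6760 * 0.2850 = 82.8427 kJ
dG = 240.6420 - 82.8427 = 157.7993 kJ (non-spontaneous)

dG = 157.7993 kJ, non-spontaneous


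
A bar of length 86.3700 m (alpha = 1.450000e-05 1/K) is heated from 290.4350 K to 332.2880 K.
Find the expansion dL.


dT = 41.8530 K
dL = 1.450000e-05 * 86.3700 * 41.8530 = 0.052415 m
L_final = 86.422415 m

dL = 0.052415 m


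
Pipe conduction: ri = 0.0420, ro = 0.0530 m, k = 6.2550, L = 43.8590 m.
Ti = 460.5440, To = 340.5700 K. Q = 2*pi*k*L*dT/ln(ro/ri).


dT = 119.9740 K
ln(ro/ri) = 0.2326
Q = 2*pi*6.2550*43.8590*119.9740 / 0.2326 = 888999.8955 W

888999.8955 W


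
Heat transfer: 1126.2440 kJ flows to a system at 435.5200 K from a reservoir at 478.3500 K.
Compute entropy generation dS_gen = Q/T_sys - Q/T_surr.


dS_sys = 1126.2440/435.5200 = 2.5860 kJ/K
dS_surr = -1126.2440/478.3500 = -2.3544 kJ/K
dS_gen = 2.5860 - 2.3544 = 0.2315 kJ/K (irreversible)

dS_gen = 0.2315 kJ/K, irreversible


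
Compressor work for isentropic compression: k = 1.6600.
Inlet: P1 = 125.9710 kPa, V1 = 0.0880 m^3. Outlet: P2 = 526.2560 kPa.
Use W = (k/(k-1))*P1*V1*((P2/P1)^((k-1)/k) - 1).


(k-1)/k = 0.3976
(P2/P1)^exp = 1.7655
W = 2.5152 * 125.9710 * 0.0880 * (1.7655 - 1) = 21.3441 kJ

21.3441 kJ


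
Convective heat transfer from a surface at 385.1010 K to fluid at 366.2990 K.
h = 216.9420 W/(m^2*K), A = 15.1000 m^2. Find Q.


dT = 18.8020 K
Q = 216.9420 * 15.1000 * 18.8020 = 61592.0466 W

61592.0466 W


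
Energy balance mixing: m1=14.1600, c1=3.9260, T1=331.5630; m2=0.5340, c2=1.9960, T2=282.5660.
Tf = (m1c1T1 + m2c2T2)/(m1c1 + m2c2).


num = 18733.4803
den = 56.6580
Tf = 330.6413 K

330.6413 K


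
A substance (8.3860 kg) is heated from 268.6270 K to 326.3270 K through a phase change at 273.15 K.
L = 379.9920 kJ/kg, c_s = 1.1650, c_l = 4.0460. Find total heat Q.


Q1 (sensible, solid) = 8.3860 * 1.1650 * 4.5230 = 44.1883 kJ
Q2 (latent) = 8.3860 * 379.9920 = 3186.6129 kJ
Q3 (sensible, liquid) = 8.3860 * 4.0460 * 53.1770 = 1804.2826 kJ
Q_total = 5035.0839 kJ

5035.0839 kJ


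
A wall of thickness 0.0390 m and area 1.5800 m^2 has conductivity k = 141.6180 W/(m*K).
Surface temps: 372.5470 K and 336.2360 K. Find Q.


dT = 36.3110 K
Q = 141.6180 * 1.5800 * 36.3110 / 0.0390 = 208328.7203 W

208328.7203 W


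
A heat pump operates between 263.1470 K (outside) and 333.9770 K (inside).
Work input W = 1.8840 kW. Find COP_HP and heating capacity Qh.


COP = 333.9770 / 70.8300 = 4.7152
Qh = 4.7152 * 1.8840 = 8.8834 kW

COP = 4.7152, Qh = 8.8834 kW


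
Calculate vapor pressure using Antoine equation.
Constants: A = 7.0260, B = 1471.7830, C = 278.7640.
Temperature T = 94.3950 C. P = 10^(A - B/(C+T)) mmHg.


C+T = 373.1590
B/(C+T) = 3.9441
log10(P) = 7.0260 - 3.9441 = 3.0819
P = 10^3.0819 = 1207.4867 mmHg

1207.4867 mmHg


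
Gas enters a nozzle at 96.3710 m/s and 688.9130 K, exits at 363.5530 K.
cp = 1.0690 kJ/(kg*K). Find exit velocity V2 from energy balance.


dT = 325.3600 K
2*cp*1000*dT = 695619.6800
V1^2 = 9287.3696
V2 = sqrt(704907.0496) = 839.5874 m/s

839.5874 m/s


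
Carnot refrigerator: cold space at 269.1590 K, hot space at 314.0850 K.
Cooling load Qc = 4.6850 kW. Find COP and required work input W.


COP = 269.1590 / 44.9260 = 5.9912
W = 4.6850 / 5.9912 = 0.7820 kW

COP = 5.9912, W = 0.7820 kW


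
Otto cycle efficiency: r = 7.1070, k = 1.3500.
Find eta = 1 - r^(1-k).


r^(k-1) = 1.9865
eta = 1 - 1/1.9865 = 0.4966 = 49.6604%

49.6604%


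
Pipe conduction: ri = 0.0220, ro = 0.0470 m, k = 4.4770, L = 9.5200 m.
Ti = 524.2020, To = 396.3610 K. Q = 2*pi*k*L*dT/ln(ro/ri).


dT = 127.8410 K
ln(ro/ri) = 0.7591
Q = 2*pi*4.4770*9.5200*127.8410 / 0.7591 = 45099.5422 W

45099.5422 W


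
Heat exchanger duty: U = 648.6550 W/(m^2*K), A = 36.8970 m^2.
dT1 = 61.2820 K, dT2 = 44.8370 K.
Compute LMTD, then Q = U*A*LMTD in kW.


LMTD = 52.6320 K
Q = 648.6550 * 36.8970 * 52.6320 = 1259664.0677 W = 1259.6641 kW

1259.6641 kW


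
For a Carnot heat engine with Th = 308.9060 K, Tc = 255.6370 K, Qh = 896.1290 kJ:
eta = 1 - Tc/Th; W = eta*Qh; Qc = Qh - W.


eta = 1 - 255.6370/308.9060 = 0.1724
W = 0.1724 * 896.1290 = 154.5321 kJ
Qc = 896.1290 - 154.5321 = 741.5969 kJ

eta = 17.2444%, W = 154.5321 kJ, Qc = 741.5969 kJ


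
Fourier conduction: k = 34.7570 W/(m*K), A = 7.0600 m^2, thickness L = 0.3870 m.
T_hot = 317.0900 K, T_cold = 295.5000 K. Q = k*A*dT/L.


dT = 21.5900 K
Q = 34.7570 * 7.0600 * 21.5900 / 0.3870 = 13689.5339 W

13689.5339 W


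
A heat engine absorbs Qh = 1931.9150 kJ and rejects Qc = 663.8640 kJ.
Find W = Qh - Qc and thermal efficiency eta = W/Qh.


W = 1931.9150 - 663.8640 = 1268.0510 kJ
eta = 1268.0510 / 1931.9150 = 0.6564 = 65.6370%

W = 1268.0510 kJ, eta = 65.6370%


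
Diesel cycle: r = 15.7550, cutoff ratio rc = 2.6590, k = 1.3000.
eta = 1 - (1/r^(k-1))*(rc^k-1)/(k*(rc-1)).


r^(k-1) = 2.2868
rc^k = 3.5656
eta = 0.4798 = 47.9794%

47.9794%


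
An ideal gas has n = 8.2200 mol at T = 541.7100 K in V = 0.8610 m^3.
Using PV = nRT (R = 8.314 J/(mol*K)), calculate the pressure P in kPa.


P = nRT/V = 8.2200 * 8.314 * 541.7100 / 0.8610
= 37021.0464 / 0.8610 = 42997.7311 Pa = 42.9977 kPa

42.9977 kPa


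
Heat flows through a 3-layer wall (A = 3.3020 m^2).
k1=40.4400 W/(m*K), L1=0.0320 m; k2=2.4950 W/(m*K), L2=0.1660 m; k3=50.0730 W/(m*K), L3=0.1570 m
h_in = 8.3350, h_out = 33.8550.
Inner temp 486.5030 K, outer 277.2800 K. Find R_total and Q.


R_conv_in = 1/(8.3350*3.3020) = 0.0363
R_1 = 0.0320/(40.4400*3.3020) = 0.0002
R_2 = 0.1660/(2.4950*3.3020) = 0.0201
R_3 = 0.1570/(50.0730*3.3020) = 0.0009
R_conv_out = 1/(33.8550*3.3020) = 0.0089
R_total = 0.0666 K/W
Q = 209.2230 / 0.0666 = 3140.6250 W

R_total = 0.0666 K/W, Q = 3140.6250 W


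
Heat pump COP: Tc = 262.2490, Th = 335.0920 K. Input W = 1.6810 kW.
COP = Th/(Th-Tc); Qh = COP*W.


COP = 335.0920 / 72.8430 = 4.6002
Qh = 4.6002 * 1.6810 = 7.7329 kW

COP = 4.6002, Qh = 7.7329 kW


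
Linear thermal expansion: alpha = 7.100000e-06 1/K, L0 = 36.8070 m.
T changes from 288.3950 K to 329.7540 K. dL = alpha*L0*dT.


dT = 41.3590 K
dL = 7.100000e-06 * 36.8070 * 41.3590 = 0.010808 m
L_final = 36.817808 m

dL = 0.010808 m


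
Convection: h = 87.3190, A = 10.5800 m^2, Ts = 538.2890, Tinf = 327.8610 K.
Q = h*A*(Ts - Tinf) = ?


dT = 210.4280 K
Q = 87.3190 * 10.5800 * 210.4280 = 194400.7556 W

194400.7556 W


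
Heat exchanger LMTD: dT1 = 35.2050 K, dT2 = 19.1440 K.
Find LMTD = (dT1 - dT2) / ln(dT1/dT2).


dT1/dT2 = 1.8390
ln(dT1/dT2) = 0.6092
LMTD = 16.0610 / 0.6092 = 26.3641 K

26.3641 K


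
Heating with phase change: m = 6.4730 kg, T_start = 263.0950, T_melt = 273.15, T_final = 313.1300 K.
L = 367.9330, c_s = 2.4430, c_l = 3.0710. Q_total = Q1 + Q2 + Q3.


Q1 (sensible, solid) = 6.4730 * 2.4430 * 10.0550 = 159.0051 kJ
Q2 (latent) = 6.4730 * 367.9330 = 2381.6303 kJ
Q3 (sensible, liquid) = 6.4730 * 3.0710 * 39.9800 = 794.7457 kJ
Q_total = 3335.3812 kJ

3335.3812 kJ


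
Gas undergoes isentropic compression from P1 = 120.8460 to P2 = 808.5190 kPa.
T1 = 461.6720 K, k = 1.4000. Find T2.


(k-1)/k = 0.2857
(P2/P1)^exp = 1.7213
T2 = 461.6720 * 1.7213 = 794.6551 K

794.6551 K


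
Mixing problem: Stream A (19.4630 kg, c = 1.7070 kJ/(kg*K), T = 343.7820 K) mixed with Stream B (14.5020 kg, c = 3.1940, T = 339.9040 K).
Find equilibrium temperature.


num = 27165.7319
den = 79.5427
Tf = 341.5238 K

341.5238 K


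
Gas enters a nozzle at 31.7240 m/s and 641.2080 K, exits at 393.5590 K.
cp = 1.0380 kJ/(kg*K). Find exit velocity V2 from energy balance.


dT = 247.6490 K
2*cp*1000*dT = 514119.3240
V1^2 = 1006.4122
V2 = sqrt(515125.7362) = 717.7226 m/s

717.7226 m/s


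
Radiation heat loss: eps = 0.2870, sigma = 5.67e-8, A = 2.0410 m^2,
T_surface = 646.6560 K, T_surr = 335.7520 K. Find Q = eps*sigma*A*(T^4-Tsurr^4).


T^4 = 1.7486e+11
Tsurr^4 = 1.2708e+10
Q = 0.2870 * 5.67e-8 * 2.0410 * 1.6215e+11 = 5385.5923 W

5385.5923 W


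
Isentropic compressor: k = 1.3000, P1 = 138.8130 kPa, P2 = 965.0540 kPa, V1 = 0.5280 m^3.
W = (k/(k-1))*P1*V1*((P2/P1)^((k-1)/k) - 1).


(k-1)/k = 0.2308
(P2/P1)^exp = 1.5644
W = 4.3333 * 138.8130 * 0.5280 * (1.5644 - 1) = 179.2420 kJ

179.2420 kJ


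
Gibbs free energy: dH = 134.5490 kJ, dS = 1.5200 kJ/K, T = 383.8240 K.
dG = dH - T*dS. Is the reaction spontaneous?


T*dS = 383.8240 * 1.5200 = 583.4125 kJ
dG = 134.5490 - 583.4125 = -448.8635 kJ (spontaneous)

dG = -448.8635 kJ, spontaneous


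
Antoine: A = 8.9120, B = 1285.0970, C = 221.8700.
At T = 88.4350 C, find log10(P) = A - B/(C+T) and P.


C+T = 310.3050
B/(C+T) = 4.1414
log10(P) = 8.9120 - 4.1414 = 4.7706
P = 10^4.7706 = 58965.8291 mmHg

58965.8291 mmHg


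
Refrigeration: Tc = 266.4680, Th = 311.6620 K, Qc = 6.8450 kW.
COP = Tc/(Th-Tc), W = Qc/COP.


COP = 266.4680 / 45.1940 = 5.8961
W = 6.8450 / 5.8961 = 1.1609 kW

COP = 5.8961, W = 1.1609 kW


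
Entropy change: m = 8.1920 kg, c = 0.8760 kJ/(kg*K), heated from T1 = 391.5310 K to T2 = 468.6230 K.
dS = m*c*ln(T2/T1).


T2/T1 = 1.1969
ln(T2/T1) = 0.1797
dS = 8.1920 * 0.8760 * 0.1797 = 1.2898 kJ/K

1.2898 kJ/K


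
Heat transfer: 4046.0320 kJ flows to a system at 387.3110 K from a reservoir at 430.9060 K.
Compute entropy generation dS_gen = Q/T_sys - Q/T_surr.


dS_sys = 4046.0320/387.3110 = 10.4465 kJ/K
dS_surr = -4046.0320/430.9060 = -9.3896 kJ/K
dS_gen = 10.4465 - 9.3896 = 1.0569 kJ/K (irreversible)

dS_gen = 1.0569 kJ/K, irreversible


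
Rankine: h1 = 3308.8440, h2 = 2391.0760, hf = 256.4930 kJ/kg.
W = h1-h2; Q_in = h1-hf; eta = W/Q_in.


W = 917.7680 kJ/kg
Q_in = 3052.3510 kJ/kg
eta = 0.3007 = 30.0676%

eta = 30.0676%


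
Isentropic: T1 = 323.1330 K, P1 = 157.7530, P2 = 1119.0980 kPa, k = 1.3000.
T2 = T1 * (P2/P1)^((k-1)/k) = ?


(k-1)/k = 0.2308
(P2/P1)^exp = 1.5717
T2 = 323.1330 * 1.5717 = 507.8561 K

507.8561 K


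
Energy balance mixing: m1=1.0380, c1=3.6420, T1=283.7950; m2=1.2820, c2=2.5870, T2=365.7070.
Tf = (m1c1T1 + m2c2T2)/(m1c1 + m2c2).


num = 2285.7372
den = 7.0969
Tf = 322.0741 K

322.0741 K


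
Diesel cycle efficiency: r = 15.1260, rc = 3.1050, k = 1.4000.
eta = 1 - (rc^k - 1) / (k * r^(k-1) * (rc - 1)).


r^(k-1) = 2.9641
rc^k = 4.8852
eta = 0.5552 = 55.5217%

55.5217%


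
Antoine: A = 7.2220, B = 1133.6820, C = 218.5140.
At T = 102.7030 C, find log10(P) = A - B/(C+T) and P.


C+T = 321.2170
B/(C+T) = 3.5293
log10(P) = 7.2220 - 3.5293 = 3.6927
P = 10^3.6927 = 4927.9495 mmHg

4927.9495 mmHg


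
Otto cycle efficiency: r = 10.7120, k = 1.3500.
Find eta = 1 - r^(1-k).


r^(k-1) = 2.2933
eta = 1 - 1/2.2933 = 0.5639 = 56.3941%

56.3941%


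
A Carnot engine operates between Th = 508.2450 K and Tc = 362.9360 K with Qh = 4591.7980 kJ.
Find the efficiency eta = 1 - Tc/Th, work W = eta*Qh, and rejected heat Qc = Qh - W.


eta = 1 - 362.9360/508.2450 = 0.2859
W = 0.2859 * 4591.7980 = 1312.8109 kJ
Qc = 4591.7980 - 1312.8109 = 3278.9871 kJ

eta = 28.5903%, W = 1312.8109 kJ, Qc = 3278.9871 kJ


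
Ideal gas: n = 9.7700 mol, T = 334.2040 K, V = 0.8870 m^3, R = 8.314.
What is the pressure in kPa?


P = nRT/V = 9.7700 * 8.314 * 334.2040 / 0.8870
= 27146.6490 / 0.8870 = 30605.0158 Pa = 30.6050 kPa

30.6050 kPa


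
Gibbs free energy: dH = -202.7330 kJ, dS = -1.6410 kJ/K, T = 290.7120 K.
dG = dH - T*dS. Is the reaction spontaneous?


T*dS = 290.7120 * -1.6410 = -477.0584 kJ
dG = -202.7330 + 477.0584 = 274.3254 kJ (non-spontaneous)

dG = 274.3254 kJ, non-spontaneous


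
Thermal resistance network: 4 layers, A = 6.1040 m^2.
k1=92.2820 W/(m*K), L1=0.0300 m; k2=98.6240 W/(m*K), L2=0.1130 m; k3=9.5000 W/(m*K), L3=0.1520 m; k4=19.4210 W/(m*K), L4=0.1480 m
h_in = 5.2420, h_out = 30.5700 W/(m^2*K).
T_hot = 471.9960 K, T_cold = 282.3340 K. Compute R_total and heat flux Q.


R_conv_in = 1/(5.2420*6.1040) = 0.0313
R_1 = 0.0300/(92.2820*6.1040) = 5.3259e-05
R_2 = 0.1130/(98.6240*6.1040) = 0.0002
R_3 = 0.1520/(9.5000*6.1040) = 0.0026
R_4 = 0.1480/(19.4210*6.1040) = 0.0012
R_conv_out = 1/(30.5700*6.1040) = 0.0054
R_total = 0.0407 K/W
Q = 189.6620 / 0.0407 = 4657.4248 W

R_total = 0.0407 K/W, Q = 4657.4248 W


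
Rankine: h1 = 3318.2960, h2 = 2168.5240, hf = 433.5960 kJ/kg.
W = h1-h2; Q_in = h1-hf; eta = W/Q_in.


W = 1149.7720 kJ/kg
Q_in = 2884.7000 kJ/kg
eta = 0.3986 = 39.8576%

eta = 39.8576%


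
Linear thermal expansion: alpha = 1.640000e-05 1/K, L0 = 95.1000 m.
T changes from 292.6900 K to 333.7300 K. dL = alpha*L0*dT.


dT = 41.0400 K
dL = 1.640000e-05 * 95.1000 * 41.0400 = 0.064008 m
L_final = 95.164008 m

dL = 0.064008 m


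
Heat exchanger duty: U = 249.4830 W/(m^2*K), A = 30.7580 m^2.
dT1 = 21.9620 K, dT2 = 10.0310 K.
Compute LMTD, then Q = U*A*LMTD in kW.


LMTD = 15.2252 K
Q = 249.4830 * 30.7580 * 15.2252 = 116832.3100 W = 116.8323 kW

116.8323 kW


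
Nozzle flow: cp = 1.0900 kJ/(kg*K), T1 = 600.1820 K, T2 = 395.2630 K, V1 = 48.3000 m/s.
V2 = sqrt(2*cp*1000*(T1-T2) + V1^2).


dT = 204.9190 K
2*cp*1000*dT = 446723.4200
V1^2 = 2332.8900
V2 = sqrt(449056.3100) = 670.1166 m/s

670.1166 m/s


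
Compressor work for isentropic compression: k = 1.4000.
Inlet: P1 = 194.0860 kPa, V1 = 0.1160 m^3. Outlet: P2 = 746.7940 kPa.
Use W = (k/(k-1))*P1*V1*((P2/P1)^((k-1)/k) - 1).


(k-1)/k = 0.2857
(P2/P1)^exp = 1.4696
W = 3.5000 * 194.0860 * 0.1160 * (1.4696 - 1) = 37.0047 kJ

37.0047 kJ


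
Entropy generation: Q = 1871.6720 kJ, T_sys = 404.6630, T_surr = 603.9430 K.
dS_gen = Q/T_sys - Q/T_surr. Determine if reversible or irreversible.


dS_sys = 1871.6720/404.6630 = 4.6253 kJ/K
dS_surr = -1871.6720/603.9430 = -3.0991 kJ/K
dS_gen = 4.6253 - 3.0991 = 1.5262 kJ/K (irreversible)

dS_gen = 1.5262 kJ/K, irreversible


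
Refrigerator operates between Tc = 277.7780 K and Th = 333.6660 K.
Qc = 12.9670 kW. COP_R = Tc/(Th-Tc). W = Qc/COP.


COP = 277.7780 / 55.8880 = 4.9703
W = 12.9670 / 4.9703 = 2.6089 kW

COP = 4.9703, W = 2.6089 kW


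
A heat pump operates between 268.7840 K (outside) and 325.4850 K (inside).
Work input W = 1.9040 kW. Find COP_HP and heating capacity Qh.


COP = 325.4850 / 56.7010 = 5.7404
Qh = 5.7404 * 1.9040 = 10.9297 kW

COP = 5.7404, Qh = 10.9297 kW


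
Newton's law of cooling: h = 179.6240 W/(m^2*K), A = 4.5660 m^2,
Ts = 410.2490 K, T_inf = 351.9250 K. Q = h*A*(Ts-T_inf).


dT = 58.3240 K
Q = 179.6240 * 4.5660 * 58.3240 = 47835.1975 W

47835.1975 W


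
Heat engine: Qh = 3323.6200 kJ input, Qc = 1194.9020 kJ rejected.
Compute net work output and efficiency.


W = 3323.6200 - 1194.9020 = 2128.7180 kJ
eta = 2128.7180 / 3323.6200 = 0.6405 = 64.0482%

W = 2128.7180 kJ, eta = 64.0482%


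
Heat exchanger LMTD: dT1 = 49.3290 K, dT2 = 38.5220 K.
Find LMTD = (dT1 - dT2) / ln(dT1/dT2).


dT1/dT2 = 1.2805
ln(dT1/dT2) = 0.2473
LMTD = 10.8070 / 0.2473 = 43.7030 K

43.7030 K


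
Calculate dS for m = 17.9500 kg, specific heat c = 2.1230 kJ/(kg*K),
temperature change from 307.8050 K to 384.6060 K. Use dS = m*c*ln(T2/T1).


T2/T1 = 1.2495
ln(T2/T1) = 0.2228
dS = 17.9500 * 2.1230 * 0.2228 = 8.4886 kJ/K

8.4886 kJ/K


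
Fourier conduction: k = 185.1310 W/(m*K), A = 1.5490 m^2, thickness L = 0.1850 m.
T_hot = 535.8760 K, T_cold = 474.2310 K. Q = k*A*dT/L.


dT = 61.6450 K
Q = 185.1310 * 1.5490 * 61.6450 / 0.1850 = 95555.7209 W

95555.7209 W


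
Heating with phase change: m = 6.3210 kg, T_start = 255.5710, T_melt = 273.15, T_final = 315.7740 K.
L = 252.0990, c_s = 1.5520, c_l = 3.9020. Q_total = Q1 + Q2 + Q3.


Q1 (sensible, solid) = 6.3210 * 1.5520 * 17.5790 = 172.4534 kJ
Q2 (latent) = 6.3210 * 252.0990 = 1593.5178 kJ
Q3 (sensible, liquid) = 6.3210 * 3.9020 * 42.6240 = 1051.3014 kJ
Q_total = 2817.2726 kJ

2817.2726 kJ


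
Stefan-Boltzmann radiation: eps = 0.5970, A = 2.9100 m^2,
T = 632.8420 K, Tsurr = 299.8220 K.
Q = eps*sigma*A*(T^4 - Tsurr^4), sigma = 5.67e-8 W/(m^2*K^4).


T^4 = 1.6039e+11
Tsurr^4 = 8.0808e+09
Q = 0.5970 * 5.67e-8 * 2.9100 * 1.5231e+11 = 15003.0872 W

15003.0872 W


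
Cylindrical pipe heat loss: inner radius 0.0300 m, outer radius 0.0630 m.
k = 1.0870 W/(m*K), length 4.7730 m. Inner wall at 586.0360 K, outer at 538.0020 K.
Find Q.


dT = 48.0340 K
ln(ro/ri) = 0.7419
Q = 2*pi*1.0870*4.7730*48.0340 / 0.7419 = 2110.4855 W

2110.4855 W


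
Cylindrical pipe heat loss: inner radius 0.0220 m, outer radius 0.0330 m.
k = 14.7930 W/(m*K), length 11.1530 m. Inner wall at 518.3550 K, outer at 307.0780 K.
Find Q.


dT = 211.2770 K
ln(ro/ri) = 0.4055
Q = 2*pi*14.7930*11.1530*211.2770 / 0.4055 = 540165.1509 W

540165.1509 W


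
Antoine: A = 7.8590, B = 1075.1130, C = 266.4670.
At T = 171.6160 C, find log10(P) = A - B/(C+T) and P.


C+T = 438.0830
B/(C+T) = 2.4541
log10(P) = 7.8590 - 2.4541 = 5.4049
P = 10^5.4049 = 254020.7312 mmHg

254020.7312 mmHg


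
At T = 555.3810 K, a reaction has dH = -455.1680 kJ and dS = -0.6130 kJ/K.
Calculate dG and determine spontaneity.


T*dS = 555.3810 * -0.6130 = -340.4486 kJ
dG = -455.1680 + 340.4486 = -114.7194 kJ (spontaneous)

dG = -114.7194 kJ, spontaneous


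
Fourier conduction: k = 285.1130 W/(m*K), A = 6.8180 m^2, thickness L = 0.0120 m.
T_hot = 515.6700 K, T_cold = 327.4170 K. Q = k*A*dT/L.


dT = 188.2530 K
Q = 285.1130 * 6.8180 * 188.2530 / 0.0120 = 3.0495e+07 W

3.0495e+07 W


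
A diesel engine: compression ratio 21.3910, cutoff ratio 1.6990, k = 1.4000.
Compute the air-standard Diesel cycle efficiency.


r^(k-1) = 3.4048
rc^k = 2.1002
eta = 0.6698 = 66.9788%

66.9788%


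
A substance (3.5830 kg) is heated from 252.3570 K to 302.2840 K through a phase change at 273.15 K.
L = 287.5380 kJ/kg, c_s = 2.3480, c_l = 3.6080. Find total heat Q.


Q1 (sensible, solid) = 3.5830 * 2.3480 * 20.7930 = 174.9291 kJ
Q2 (latent) = 3.5830 * 287.5380 = 1030.2487 kJ
Q3 (sensible, liquid) = 3.5830 * 3.6080 * 29.1340 = 376.6287 kJ
Q_total = 1581.8065 kJ

1581.8065 kJ


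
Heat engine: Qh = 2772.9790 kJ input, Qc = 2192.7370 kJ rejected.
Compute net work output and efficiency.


W = 2772.9790 - 2192.7370 = 580.2420 kJ
eta = 580.2420 / 2772.9790 = 0.2092 = 20.9249%

W = 580.2420 kJ, eta = 20.9249%


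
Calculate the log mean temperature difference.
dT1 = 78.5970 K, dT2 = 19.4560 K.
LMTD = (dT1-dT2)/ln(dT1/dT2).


dT1/dT2 = 4.0397
ln(dT1/dT2) = 1.3962
LMTD = 59.1410 / 1.3962 = 42.3592 K

42.3592 K


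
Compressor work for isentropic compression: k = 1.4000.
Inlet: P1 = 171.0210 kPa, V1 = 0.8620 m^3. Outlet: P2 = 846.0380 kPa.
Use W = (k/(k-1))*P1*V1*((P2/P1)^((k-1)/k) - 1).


(k-1)/k = 0.2857
(P2/P1)^exp = 1.5790
W = 3.5000 * 171.0210 * 0.8620 * (1.5790 - 1) = 298.7484 kJ

298.7484 kJ


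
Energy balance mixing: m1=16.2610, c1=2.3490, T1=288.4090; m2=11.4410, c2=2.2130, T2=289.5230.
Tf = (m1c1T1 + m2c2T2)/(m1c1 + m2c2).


num = 18346.7977
den = 63.5160
Tf = 288.8531 K

288.8531 K


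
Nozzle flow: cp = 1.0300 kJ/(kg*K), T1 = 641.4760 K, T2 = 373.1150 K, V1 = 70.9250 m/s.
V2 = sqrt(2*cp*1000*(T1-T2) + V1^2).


dT = 268.3610 K
2*cp*1000*dT = 552823.6600
V1^2 = 5030.3556
V2 = sqrt(557854.0156) = 746.8963 m/s

746.8963 m/s


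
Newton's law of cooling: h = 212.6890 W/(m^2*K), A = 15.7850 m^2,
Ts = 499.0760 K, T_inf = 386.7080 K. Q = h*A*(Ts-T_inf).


dT = 112.3680 K
Q = 212.6890 * 15.7850 * 112.3680 = 377252.6218 W

377252.6218 W


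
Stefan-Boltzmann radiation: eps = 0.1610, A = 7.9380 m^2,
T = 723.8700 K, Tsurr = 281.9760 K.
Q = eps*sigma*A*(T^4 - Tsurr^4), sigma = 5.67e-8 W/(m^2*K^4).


T^4 = 2.7456e+11
Tsurr^4 = 6.3219e+09
Q = 0.1610 * 5.67e-8 * 7.9380 * 2.6824e+11 = 19437.7341 W

19437.7341 W


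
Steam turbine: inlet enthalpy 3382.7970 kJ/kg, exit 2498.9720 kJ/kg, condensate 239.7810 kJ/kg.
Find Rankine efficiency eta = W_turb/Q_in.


W = 883.8250 kJ/kg
Q_in = 3143.0160 kJ/kg
eta = 0.2812 = 28.1203%

eta = 28.1203%


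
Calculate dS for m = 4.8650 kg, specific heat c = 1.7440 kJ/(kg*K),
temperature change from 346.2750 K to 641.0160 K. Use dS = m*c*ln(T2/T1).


T2/T1 = 1.8512
ln(T2/T1) = 0.6158
dS = 4.8650 * 1.7440 * 0.6158 = 5.2250 kJ/K

5.2250 kJ/K


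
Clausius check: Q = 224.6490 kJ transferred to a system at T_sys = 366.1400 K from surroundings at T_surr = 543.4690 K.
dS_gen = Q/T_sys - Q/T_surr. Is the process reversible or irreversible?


dS_sys = 224.6490/366.1400 = 0.6136 kJ/K
dS_surr = -224.6490/543.4690 = -0.4134 kJ/K
dS_gen = 0.6136 - 0.4134 = 0.2002 kJ/K (irreversible)

dS_gen = 0.2002 kJ/K, irreversible


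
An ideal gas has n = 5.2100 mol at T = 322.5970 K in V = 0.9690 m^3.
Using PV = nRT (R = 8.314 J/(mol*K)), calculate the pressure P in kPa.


P = nRT/V = 5.2100 * 8.314 * 322.5970 / 0.9690
= 13973.5923 / 0.9690 = 14420.6319 Pa = 14.4206 kPa

14.4206 kPa


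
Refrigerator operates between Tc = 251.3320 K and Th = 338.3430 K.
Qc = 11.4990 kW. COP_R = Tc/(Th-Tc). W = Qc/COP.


COP = 251.3320 / 87.0110 = 2.8885
W = 11.4990 / 2.8885 = 3.9809 kW

COP = 2.8885, W = 3.9809 kW


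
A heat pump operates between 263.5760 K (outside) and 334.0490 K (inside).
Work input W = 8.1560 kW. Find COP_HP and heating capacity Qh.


COP = 334.0490 / 70.4730 = 4.7401
Qh = 4.7401 * 8.1560 = 38.6602 kW

COP = 4.7401, Qh = 38.6602 kW


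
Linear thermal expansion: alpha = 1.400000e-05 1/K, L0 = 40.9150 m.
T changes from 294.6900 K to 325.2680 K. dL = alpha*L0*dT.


dT = 30.5780 K
dL = 1.400000e-05 * 40.9150 * 30.5780 = 0.017515 m
L_final = 40.932515 m

dL = 0.017515 m


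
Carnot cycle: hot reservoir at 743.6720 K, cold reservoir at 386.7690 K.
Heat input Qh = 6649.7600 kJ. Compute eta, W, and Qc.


eta = 1 - 386.7690/743.6720 = 0.4799
W = 0.4799 * 6649.7600 = 3191.3522 kJ
Qc = 6649.7600 - 3191.3522 = 3458.4078 kJ

eta = 47.9920%, W = 3191.3522 kJ, Qc = 3458.4078 kJ


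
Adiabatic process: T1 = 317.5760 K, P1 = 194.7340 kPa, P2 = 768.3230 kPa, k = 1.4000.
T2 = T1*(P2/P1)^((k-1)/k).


(k-1)/k = 0.2857
(P2/P1)^exp = 1.4802
T2 = 317.5760 * 1.4802 = 470.0700 K

470.0700 K


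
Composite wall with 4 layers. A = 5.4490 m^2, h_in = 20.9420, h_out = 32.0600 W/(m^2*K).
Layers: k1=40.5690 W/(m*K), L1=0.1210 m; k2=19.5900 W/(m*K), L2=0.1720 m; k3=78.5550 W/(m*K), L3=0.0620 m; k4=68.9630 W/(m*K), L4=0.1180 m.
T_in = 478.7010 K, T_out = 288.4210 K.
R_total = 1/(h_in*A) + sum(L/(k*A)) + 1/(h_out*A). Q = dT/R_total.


R_conv_in = 1/(20.9420*5.4490) = 0.0088
R_1 = 0.1210/(40.5690*5.4490) = 0.0005
R_2 = 0.1720/(19.5900*5.4490) = 0.0016
R_3 = 0.0620/(78.5550*5.4490) = 0.0001
R_4 = 0.1180/(68.9630*5.4490) = 0.0003
R_conv_out = 1/(32.0600*5.4490) = 0.0057
R_total = 0.0171 K/W
Q = 190.2800 / 0.0171 = 11124.2108 W

R_total = 0.0171 K/W, Q = 11124.2108 W


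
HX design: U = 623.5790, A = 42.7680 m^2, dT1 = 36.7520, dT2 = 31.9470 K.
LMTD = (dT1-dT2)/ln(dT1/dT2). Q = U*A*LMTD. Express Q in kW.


LMTD = 34.2934 K
Q = 623.5790 * 42.7680 * 34.2934 = 914578.8372 W = 914.5788 kW

914.5788 kW


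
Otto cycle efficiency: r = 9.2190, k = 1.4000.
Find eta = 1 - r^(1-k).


r^(k-1) = 2.4315
eta = 1 - 1/2.4315 = 0.5887 = 58.8731%

58.8731%


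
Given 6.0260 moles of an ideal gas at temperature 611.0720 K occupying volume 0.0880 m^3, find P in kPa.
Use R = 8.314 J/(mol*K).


P = nRT/V = 6.0260 * 8.314 * 611.0720 / 0.0880
= 30614.8074 / 0.0880 = 347895.5388 Pa = 347.8955 kPa

347.8955 kPa


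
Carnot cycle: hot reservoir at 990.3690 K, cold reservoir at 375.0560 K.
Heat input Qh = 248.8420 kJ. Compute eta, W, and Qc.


eta = 1 - 375.0560/990.3690 = 0.6213
W = 0.6213 * 248.8420 = 154.6047 kJ
Qc = 248.8420 - 154.6047 = 94.2373 kJ

eta = 62.1297%, W = 154.6047 kJ, Qc = 94.2373 kJ


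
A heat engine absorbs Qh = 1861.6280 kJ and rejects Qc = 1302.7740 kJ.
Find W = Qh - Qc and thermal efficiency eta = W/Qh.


W = 1861.6280 - 1302.7740 = 558.8540 kJ
eta = 558.8540 / 1861.6280 = 0.3002 = 30.0196%

W = 558.8540 kJ, eta = 30.0196%


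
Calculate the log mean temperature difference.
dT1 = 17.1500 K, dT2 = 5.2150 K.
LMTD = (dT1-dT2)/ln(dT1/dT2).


dT1/dT2 = 3.2886
ln(dT1/dT2) = 1.1905
LMTD = 11.9350 / 1.1905 = 10.0255 K

10.0255 K


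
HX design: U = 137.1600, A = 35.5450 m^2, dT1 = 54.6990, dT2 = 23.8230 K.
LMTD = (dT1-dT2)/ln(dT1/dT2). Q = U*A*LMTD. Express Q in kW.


LMTD = 37.1466 K
Q = 137.1600 * 35.5450 * 37.1466 = 181102.5918 W = 181.1026 kW

181.1026 kW


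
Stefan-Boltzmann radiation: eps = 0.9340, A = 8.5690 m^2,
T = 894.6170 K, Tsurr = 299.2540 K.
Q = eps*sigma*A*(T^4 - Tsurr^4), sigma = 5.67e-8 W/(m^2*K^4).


T^4 = 6.4054e+11
Tsurr^4 = 8.0197e+09
Q = 0.9340 * 5.67e-8 * 8.5690 * 6.3252e+11 = 287036.3407 W

287036.3407 W


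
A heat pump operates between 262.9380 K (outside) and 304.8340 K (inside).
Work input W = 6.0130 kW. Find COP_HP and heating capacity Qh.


COP = 304.8340 / 41.8960 = 7.2760
Qh = 7.2760 * 6.0130 = 43.7504 kW

COP = 7.2760, Qh = 43.7504 kW


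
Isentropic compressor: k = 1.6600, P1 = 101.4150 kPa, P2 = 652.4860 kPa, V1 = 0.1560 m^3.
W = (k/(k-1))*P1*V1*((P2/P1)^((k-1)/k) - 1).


(k-1)/k = 0.3976
(P2/P1)^exp = 2.0962
W = 2.5152 * 101.4150 * 0.1560 * (2.0962 - 1) = 43.6208 kJ

43.6208 kJ


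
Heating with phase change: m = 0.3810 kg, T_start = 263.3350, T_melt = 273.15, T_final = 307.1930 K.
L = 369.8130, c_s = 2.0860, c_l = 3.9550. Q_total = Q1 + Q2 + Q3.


Q1 (sensible, solid) = 0.3810 * 2.0860 * 9.8150 = 7.8006 kJ
Q2 (latent) = 0.3810 * 369.8130 = 140.8988 kJ
Q3 (sensible, liquid) = 0.3810 * 3.9550 * 34.0430 = 51.2979 kJ
Q_total = 199.9972 kJ

199.9972 kJ


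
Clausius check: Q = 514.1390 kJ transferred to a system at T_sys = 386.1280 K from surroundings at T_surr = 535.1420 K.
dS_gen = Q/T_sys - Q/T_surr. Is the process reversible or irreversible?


dS_sys = 514.1390/386.1280 = 1.3315 kJ/K
dS_surr = -514.1390/535.1420 = -0.9608 kJ/K
dS_gen = 1.3315 - 0.9608 = 0.3708 kJ/K (irreversible)

dS_gen = 0.3708 kJ/K, irreversible


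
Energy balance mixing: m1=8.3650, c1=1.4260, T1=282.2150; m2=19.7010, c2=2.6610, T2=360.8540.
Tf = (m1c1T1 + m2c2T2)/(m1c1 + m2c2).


num = 22283.9392
den = 64.3529
Tf = 346.2774 K

346.2774 K


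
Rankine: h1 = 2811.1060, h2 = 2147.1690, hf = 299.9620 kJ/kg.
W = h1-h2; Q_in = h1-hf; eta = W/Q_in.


W = 663.9370 kJ/kg
Q_in = 2511.1440 kJ/kg
eta = 0.2644 = 26.4396%

eta = 26.4396%


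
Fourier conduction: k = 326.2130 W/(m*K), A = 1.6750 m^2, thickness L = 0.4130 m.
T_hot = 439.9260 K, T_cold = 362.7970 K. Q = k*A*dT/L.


dT = 77.1290 K
Q = 326.2130 * 1.6750 * 77.1290 / 0.4130 = 102043.1190 W

102043.1190 W


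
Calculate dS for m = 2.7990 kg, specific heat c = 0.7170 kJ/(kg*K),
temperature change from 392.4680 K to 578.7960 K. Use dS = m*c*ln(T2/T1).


T2/T1 = 1.4748
ln(T2/T1) = 0.3885
dS = 2.7990 * 0.7170 * 0.3885 = 0.7797 kJ/K

0.7797 kJ/K


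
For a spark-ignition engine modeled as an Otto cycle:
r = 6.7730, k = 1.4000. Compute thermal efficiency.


r^(k-1) = 2.1494
eta = 1 - 1/2.1494 = 0.5347 = 53.4749%

53.4749%


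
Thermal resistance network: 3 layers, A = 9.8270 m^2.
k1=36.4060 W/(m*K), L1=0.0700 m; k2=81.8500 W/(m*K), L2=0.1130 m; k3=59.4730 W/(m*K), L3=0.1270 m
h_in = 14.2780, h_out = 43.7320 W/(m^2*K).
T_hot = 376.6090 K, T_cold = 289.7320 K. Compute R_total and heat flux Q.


R_conv_in = 1/(14.2780*9.8270) = 0.0071
R_1 = 0.0700/(36.4060*9.8270) = 0.0002
R_2 = 0.1130/(81.8500*9.8270) = 0.0001
R_3 = 0.1270/(59.4730*9.8270) = 0.0002
R_conv_out = 1/(43.7320*9.8270) = 0.0023
R_total = 0.0100 K/W
Q = 86.8770 / 0.0100 = 8681.2398 W

R_total = 0.0100 K/W, Q = 8681.2398 W


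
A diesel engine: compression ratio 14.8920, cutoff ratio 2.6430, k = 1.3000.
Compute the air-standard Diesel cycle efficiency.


r^(k-1) = 2.2485
rc^k = 3.5377
eta = 0.4716 = 47.1578%

47.1578%


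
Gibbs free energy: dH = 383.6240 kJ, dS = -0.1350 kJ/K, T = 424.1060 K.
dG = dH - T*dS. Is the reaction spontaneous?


T*dS = 424.1060 * -0.1350 = -57.2543 kJ
dG = 383.6240 + 57.2543 = 440.8783 kJ (non-spontaneous)

dG = 440.8783 kJ, non-spontaneous


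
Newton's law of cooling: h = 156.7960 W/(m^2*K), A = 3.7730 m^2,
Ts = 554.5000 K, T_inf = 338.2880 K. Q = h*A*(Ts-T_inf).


dT = 216.2120 K
Q = 156.7960 * 3.7730 * 216.2120 = 127909.1399 W

127909.1399 W


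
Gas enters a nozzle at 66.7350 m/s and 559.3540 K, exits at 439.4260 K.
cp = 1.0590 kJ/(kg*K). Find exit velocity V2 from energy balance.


dT = 119.9280 K
2*cp*1000*dT = 254007.5040
V1^2 = 4453.5602
V2 = sqrt(258461.0642) = 508.3907 m/s

508.3907 m/s


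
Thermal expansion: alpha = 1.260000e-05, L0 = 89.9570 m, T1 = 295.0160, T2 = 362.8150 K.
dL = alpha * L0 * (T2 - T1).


dT = 67.7990 K
dL = 1.260000e-05 * 89.9570 * 67.7990 = 0.076847 m
L_final = 90.033847 m

dL = 0.076847 m


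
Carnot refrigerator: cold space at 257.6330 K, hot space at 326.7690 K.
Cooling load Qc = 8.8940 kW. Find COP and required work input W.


COP = 257.6330 / 69.1360 = 3.7265
W = 8.8940 / 3.7265 = 2.3867 kW

COP = 3.7265, W = 2.3867 kW


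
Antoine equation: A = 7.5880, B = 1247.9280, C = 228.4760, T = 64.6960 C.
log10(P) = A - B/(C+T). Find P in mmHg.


C+T = 293.1720
B/(C+T) = 4.2566
log10(P) = 7.5880 - 4.2566 = 3.3314
P = 10^3.3314 = 2144.6620 mmHg

2144.6620 mmHg


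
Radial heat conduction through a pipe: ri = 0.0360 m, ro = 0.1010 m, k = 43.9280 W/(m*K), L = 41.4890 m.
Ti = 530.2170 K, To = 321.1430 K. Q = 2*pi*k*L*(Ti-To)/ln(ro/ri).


dT = 209.0740 K
ln(ro/ri) = 1.0316
Q = 2*pi*43.9280*41.4890*209.0740 / 1.0316 = 2320824.4792 W

2320824.4792 W


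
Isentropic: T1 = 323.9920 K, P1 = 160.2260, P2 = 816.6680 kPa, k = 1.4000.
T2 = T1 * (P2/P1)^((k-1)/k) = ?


(k-1)/k = 0.2857
(P2/P1)^exp = 1.5925
T2 = 323.9920 * 1.5925 = 515.9690 K

515.9690 K


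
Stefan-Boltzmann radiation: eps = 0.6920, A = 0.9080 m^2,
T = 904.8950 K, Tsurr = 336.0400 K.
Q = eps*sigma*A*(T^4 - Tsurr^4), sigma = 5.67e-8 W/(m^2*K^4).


T^4 = 6.7049e+11
Tsurr^4 = 1.2752e+10
Q = 0.6920 * 5.67e-8 * 0.9080 * 6.5774e+11 = 23433.0421 W

23433.0421 W


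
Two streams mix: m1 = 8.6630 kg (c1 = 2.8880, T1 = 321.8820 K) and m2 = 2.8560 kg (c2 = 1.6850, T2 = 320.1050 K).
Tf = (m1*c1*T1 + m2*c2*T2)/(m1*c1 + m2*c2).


num = 9593.5439
den = 29.8311
Tf = 321.5953 K

321.5953 K
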